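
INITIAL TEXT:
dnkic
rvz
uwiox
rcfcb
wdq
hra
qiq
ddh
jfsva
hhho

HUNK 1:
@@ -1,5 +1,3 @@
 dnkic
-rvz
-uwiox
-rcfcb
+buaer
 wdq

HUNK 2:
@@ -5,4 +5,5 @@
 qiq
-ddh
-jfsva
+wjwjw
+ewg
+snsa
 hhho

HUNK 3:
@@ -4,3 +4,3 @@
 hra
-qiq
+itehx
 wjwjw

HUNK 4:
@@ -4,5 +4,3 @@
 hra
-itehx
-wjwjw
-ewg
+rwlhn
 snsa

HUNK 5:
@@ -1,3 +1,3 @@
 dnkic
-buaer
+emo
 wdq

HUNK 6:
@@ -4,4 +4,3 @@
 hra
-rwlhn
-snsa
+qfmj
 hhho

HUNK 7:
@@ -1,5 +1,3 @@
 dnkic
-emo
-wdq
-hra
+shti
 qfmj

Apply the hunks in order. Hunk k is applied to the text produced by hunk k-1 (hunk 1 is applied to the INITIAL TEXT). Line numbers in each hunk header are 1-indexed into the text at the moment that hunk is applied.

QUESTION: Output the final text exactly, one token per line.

Hunk 1: at line 1 remove [rvz,uwiox,rcfcb] add [buaer] -> 8 lines: dnkic buaer wdq hra qiq ddh jfsva hhho
Hunk 2: at line 5 remove [ddh,jfsva] add [wjwjw,ewg,snsa] -> 9 lines: dnkic buaer wdq hra qiq wjwjw ewg snsa hhho
Hunk 3: at line 4 remove [qiq] add [itehx] -> 9 lines: dnkic buaer wdq hra itehx wjwjw ewg snsa hhho
Hunk 4: at line 4 remove [itehx,wjwjw,ewg] add [rwlhn] -> 7 lines: dnkic buaer wdq hra rwlhn snsa hhho
Hunk 5: at line 1 remove [buaer] add [emo] -> 7 lines: dnkic emo wdq hra rwlhn snsa hhho
Hunk 6: at line 4 remove [rwlhn,snsa] add [qfmj] -> 6 lines: dnkic emo wdq hra qfmj hhho
Hunk 7: at line 1 remove [emo,wdq,hra] add [shti] -> 4 lines: dnkic shti qfmj hhho

Answer: dnkic
shti
qfmj
hhho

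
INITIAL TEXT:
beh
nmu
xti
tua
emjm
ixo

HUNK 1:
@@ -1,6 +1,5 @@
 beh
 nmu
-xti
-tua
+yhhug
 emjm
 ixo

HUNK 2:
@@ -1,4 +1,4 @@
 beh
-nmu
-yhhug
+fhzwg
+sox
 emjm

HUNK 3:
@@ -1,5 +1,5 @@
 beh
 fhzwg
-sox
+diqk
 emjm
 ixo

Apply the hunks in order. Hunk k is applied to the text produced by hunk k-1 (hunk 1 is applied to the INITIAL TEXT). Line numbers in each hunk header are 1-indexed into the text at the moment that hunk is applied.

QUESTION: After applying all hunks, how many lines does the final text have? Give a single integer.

Answer: 5

Derivation:
Hunk 1: at line 1 remove [xti,tua] add [yhhug] -> 5 lines: beh nmu yhhug emjm ixo
Hunk 2: at line 1 remove [nmu,yhhug] add [fhzwg,sox] -> 5 lines: beh fhzwg sox emjm ixo
Hunk 3: at line 1 remove [sox] add [diqk] -> 5 lines: beh fhzwg diqk emjm ixo
Final line count: 5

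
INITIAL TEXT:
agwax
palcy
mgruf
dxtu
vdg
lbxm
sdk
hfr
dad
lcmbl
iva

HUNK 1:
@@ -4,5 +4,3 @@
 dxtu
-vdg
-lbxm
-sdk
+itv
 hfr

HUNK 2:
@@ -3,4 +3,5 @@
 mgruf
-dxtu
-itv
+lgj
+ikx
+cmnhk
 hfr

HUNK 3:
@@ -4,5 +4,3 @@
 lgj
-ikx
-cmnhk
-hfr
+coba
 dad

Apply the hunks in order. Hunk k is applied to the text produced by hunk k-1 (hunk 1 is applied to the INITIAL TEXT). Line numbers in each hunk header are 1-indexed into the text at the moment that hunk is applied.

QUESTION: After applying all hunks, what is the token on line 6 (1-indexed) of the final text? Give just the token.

Hunk 1: at line 4 remove [vdg,lbxm,sdk] add [itv] -> 9 lines: agwax palcy mgruf dxtu itv hfr dad lcmbl iva
Hunk 2: at line 3 remove [dxtu,itv] add [lgj,ikx,cmnhk] -> 10 lines: agwax palcy mgruf lgj ikx cmnhk hfr dad lcmbl iva
Hunk 3: at line 4 remove [ikx,cmnhk,hfr] add [coba] -> 8 lines: agwax palcy mgruf lgj coba dad lcmbl iva
Final line 6: dad

Answer: dad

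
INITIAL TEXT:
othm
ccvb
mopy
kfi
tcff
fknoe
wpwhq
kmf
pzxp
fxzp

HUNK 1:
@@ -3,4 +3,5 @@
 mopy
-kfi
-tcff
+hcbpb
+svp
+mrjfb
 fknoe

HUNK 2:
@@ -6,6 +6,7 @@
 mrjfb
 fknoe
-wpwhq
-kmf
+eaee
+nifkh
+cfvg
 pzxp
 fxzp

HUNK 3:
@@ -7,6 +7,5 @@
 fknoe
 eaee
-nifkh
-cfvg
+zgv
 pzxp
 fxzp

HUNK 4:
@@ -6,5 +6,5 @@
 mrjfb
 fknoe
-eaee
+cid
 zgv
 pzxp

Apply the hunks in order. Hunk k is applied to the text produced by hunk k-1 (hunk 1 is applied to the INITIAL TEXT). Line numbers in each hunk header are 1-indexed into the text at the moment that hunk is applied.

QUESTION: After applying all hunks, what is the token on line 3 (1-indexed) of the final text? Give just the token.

Hunk 1: at line 3 remove [kfi,tcff] add [hcbpb,svp,mrjfb] -> 11 lines: othm ccvb mopy hcbpb svp mrjfb fknoe wpwhq kmf pzxp fxzp
Hunk 2: at line 6 remove [wpwhq,kmf] add [eaee,nifkh,cfvg] -> 12 lines: othm ccvb mopy hcbpb svp mrjfb fknoe eaee nifkh cfvg pzxp fxzp
Hunk 3: at line 7 remove [nifkh,cfvg] add [zgv] -> 11 lines: othm ccvb mopy hcbpb svp mrjfb fknoe eaee zgv pzxp fxzp
Hunk 4: at line 6 remove [eaee] add [cid] -> 11 lines: othm ccvb mopy hcbpb svp mrjfb fknoe cid zgv pzxp fxzp
Final line 3: mopy

Answer: mopy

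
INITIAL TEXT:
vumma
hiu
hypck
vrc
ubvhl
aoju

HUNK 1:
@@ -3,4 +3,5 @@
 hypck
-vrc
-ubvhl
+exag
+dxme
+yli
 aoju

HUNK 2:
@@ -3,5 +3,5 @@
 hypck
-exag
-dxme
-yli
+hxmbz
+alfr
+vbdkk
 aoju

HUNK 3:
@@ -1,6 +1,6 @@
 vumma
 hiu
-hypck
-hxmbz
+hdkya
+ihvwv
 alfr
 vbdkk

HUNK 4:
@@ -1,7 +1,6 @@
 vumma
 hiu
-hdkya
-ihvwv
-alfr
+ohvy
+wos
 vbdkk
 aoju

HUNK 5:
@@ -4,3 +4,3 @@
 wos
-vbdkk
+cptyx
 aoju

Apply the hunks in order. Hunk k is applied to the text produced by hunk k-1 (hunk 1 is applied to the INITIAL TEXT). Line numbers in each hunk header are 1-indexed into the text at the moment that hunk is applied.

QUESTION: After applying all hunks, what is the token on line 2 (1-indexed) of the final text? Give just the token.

Answer: hiu

Derivation:
Hunk 1: at line 3 remove [vrc,ubvhl] add [exag,dxme,yli] -> 7 lines: vumma hiu hypck exag dxme yli aoju
Hunk 2: at line 3 remove [exag,dxme,yli] add [hxmbz,alfr,vbdkk] -> 7 lines: vumma hiu hypck hxmbz alfr vbdkk aoju
Hunk 3: at line 1 remove [hypck,hxmbz] add [hdkya,ihvwv] -> 7 lines: vumma hiu hdkya ihvwv alfr vbdkk aoju
Hunk 4: at line 1 remove [hdkya,ihvwv,alfr] add [ohvy,wos] -> 6 lines: vumma hiu ohvy wos vbdkk aoju
Hunk 5: at line 4 remove [vbdkk] add [cptyx] -> 6 lines: vumma hiu ohvy wos cptyx aoju
Final line 2: hiu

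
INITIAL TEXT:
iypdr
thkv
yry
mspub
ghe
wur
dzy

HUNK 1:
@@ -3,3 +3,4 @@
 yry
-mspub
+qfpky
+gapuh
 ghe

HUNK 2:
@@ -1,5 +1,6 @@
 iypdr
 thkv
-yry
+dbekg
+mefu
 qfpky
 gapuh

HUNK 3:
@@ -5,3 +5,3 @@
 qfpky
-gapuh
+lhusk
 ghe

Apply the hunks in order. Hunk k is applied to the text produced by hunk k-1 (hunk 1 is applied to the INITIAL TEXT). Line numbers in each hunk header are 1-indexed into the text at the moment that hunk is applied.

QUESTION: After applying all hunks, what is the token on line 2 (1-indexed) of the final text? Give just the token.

Hunk 1: at line 3 remove [mspub] add [qfpky,gapuh] -> 8 lines: iypdr thkv yry qfpky gapuh ghe wur dzy
Hunk 2: at line 1 remove [yry] add [dbekg,mefu] -> 9 lines: iypdr thkv dbekg mefu qfpky gapuh ghe wur dzy
Hunk 3: at line 5 remove [gapuh] add [lhusk] -> 9 lines: iypdr thkv dbekg mefu qfpky lhusk ghe wur dzy
Final line 2: thkv

Answer: thkv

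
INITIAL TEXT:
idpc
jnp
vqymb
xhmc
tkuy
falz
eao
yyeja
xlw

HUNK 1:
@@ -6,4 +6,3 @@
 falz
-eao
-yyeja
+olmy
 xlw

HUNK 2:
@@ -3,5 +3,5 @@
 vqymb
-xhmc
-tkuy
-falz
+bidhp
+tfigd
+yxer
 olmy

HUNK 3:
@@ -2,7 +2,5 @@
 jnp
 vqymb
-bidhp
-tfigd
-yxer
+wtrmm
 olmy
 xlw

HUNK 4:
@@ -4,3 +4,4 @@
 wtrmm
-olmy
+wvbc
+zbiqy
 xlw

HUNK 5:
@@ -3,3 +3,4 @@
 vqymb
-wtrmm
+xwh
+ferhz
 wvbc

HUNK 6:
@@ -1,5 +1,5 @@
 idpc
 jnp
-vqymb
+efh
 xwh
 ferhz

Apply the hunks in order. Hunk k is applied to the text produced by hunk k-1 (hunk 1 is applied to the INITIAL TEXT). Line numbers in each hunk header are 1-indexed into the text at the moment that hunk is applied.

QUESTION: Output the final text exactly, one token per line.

Hunk 1: at line 6 remove [eao,yyeja] add [olmy] -> 8 lines: idpc jnp vqymb xhmc tkuy falz olmy xlw
Hunk 2: at line 3 remove [xhmc,tkuy,falz] add [bidhp,tfigd,yxer] -> 8 lines: idpc jnp vqymb bidhp tfigd yxer olmy xlw
Hunk 3: at line 2 remove [bidhp,tfigd,yxer] add [wtrmm] -> 6 lines: idpc jnp vqymb wtrmm olmy xlw
Hunk 4: at line 4 remove [olmy] add [wvbc,zbiqy] -> 7 lines: idpc jnp vqymb wtrmm wvbc zbiqy xlw
Hunk 5: at line 3 remove [wtrmm] add [xwh,ferhz] -> 8 lines: idpc jnp vqymb xwh ferhz wvbc zbiqy xlw
Hunk 6: at line 1 remove [vqymb] add [efh] -> 8 lines: idpc jnp efh xwh ferhz wvbc zbiqy xlw

Answer: idpc
jnp
efh
xwh
ferhz
wvbc
zbiqy
xlw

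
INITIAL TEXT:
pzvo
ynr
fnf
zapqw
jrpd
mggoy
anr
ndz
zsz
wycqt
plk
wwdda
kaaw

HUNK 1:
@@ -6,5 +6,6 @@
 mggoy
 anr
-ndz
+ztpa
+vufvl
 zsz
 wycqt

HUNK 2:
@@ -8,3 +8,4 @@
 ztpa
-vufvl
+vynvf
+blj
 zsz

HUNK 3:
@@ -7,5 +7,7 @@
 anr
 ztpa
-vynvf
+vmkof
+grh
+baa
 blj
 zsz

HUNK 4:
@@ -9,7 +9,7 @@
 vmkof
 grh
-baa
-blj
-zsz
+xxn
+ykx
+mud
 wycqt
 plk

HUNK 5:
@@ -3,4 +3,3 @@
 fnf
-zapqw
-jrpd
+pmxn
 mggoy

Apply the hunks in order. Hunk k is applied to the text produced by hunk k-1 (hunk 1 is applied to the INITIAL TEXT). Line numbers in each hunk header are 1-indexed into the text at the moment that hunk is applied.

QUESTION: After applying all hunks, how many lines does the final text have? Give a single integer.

Hunk 1: at line 6 remove [ndz] add [ztpa,vufvl] -> 14 lines: pzvo ynr fnf zapqw jrpd mggoy anr ztpa vufvl zsz wycqt plk wwdda kaaw
Hunk 2: at line 8 remove [vufvl] add [vynvf,blj] -> 15 lines: pzvo ynr fnf zapqw jrpd mggoy anr ztpa vynvf blj zsz wycqt plk wwdda kaaw
Hunk 3: at line 7 remove [vynvf] add [vmkof,grh,baa] -> 17 lines: pzvo ynr fnf zapqw jrpd mggoy anr ztpa vmkof grh baa blj zsz wycqt plk wwdda kaaw
Hunk 4: at line 9 remove [baa,blj,zsz] add [xxn,ykx,mud] -> 17 lines: pzvo ynr fnf zapqw jrpd mggoy anr ztpa vmkof grh xxn ykx mud wycqt plk wwdda kaaw
Hunk 5: at line 3 remove [zapqw,jrpd] add [pmxn] -> 16 lines: pzvo ynr fnf pmxn mggoy anr ztpa vmkof grh xxn ykx mud wycqt plk wwdda kaaw
Final line count: 16

Answer: 16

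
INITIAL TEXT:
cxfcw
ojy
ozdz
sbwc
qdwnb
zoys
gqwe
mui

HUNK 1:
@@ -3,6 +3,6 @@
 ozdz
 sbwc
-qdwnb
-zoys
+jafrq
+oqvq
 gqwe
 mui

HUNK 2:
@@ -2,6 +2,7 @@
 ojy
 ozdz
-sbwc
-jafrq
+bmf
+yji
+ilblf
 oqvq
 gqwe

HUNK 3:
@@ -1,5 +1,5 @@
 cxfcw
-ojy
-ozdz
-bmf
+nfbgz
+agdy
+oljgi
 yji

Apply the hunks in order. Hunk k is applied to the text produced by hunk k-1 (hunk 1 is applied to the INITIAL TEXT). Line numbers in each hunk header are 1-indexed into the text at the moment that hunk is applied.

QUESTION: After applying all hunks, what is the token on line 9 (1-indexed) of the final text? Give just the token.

Hunk 1: at line 3 remove [qdwnb,zoys] add [jafrq,oqvq] -> 8 lines: cxfcw ojy ozdz sbwc jafrq oqvq gqwe mui
Hunk 2: at line 2 remove [sbwc,jafrq] add [bmf,yji,ilblf] -> 9 lines: cxfcw ojy ozdz bmf yji ilblf oqvq gqwe mui
Hunk 3: at line 1 remove [ojy,ozdz,bmf] add [nfbgz,agdy,oljgi] -> 9 lines: cxfcw nfbgz agdy oljgi yji ilblf oqvq gqwe mui
Final line 9: mui

Answer: mui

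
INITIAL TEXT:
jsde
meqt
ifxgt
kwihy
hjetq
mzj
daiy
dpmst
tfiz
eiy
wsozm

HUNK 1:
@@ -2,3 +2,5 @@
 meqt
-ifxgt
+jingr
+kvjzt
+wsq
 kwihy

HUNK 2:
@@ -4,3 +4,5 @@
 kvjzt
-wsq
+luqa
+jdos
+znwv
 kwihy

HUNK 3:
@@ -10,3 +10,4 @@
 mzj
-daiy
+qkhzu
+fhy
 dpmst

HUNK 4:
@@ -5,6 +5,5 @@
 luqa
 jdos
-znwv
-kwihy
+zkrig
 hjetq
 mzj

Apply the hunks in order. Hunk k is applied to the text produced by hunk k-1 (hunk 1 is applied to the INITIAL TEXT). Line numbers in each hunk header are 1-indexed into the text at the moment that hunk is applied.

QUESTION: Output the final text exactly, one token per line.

Answer: jsde
meqt
jingr
kvjzt
luqa
jdos
zkrig
hjetq
mzj
qkhzu
fhy
dpmst
tfiz
eiy
wsozm

Derivation:
Hunk 1: at line 2 remove [ifxgt] add [jingr,kvjzt,wsq] -> 13 lines: jsde meqt jingr kvjzt wsq kwihy hjetq mzj daiy dpmst tfiz eiy wsozm
Hunk 2: at line 4 remove [wsq] add [luqa,jdos,znwv] -> 15 lines: jsde meqt jingr kvjzt luqa jdos znwv kwihy hjetq mzj daiy dpmst tfiz eiy wsozm
Hunk 3: at line 10 remove [daiy] add [qkhzu,fhy] -> 16 lines: jsde meqt jingr kvjzt luqa jdos znwv kwihy hjetq mzj qkhzu fhy dpmst tfiz eiy wsozm
Hunk 4: at line 5 remove [znwv,kwihy] add [zkrig] -> 15 lines: jsde meqt jingr kvjzt luqa jdos zkrig hjetq mzj qkhzu fhy dpmst tfiz eiy wsozm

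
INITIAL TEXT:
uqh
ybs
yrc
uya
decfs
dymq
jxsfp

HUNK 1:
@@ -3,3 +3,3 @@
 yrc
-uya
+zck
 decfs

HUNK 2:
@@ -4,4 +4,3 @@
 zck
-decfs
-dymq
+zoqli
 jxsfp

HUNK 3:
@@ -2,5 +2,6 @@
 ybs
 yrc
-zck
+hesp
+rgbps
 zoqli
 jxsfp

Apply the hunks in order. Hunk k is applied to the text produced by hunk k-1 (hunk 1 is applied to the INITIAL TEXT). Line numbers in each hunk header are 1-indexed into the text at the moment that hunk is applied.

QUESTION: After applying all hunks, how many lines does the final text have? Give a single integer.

Answer: 7

Derivation:
Hunk 1: at line 3 remove [uya] add [zck] -> 7 lines: uqh ybs yrc zck decfs dymq jxsfp
Hunk 2: at line 4 remove [decfs,dymq] add [zoqli] -> 6 lines: uqh ybs yrc zck zoqli jxsfp
Hunk 3: at line 2 remove [zck] add [hesp,rgbps] -> 7 lines: uqh ybs yrc hesp rgbps zoqli jxsfp
Final line count: 7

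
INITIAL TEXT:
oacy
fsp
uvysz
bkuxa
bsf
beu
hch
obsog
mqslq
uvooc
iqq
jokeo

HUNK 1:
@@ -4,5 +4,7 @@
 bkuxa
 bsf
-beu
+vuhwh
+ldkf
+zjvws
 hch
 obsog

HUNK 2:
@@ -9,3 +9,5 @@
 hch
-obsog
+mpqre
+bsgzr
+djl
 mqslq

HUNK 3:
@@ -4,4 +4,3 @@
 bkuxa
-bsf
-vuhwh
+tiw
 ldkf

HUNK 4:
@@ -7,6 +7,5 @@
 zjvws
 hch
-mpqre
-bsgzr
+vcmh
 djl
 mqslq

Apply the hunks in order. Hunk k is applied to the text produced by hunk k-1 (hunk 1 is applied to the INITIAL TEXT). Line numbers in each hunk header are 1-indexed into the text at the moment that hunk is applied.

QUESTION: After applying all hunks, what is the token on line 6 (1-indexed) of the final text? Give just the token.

Answer: ldkf

Derivation:
Hunk 1: at line 4 remove [beu] add [vuhwh,ldkf,zjvws] -> 14 lines: oacy fsp uvysz bkuxa bsf vuhwh ldkf zjvws hch obsog mqslq uvooc iqq jokeo
Hunk 2: at line 9 remove [obsog] add [mpqre,bsgzr,djl] -> 16 lines: oacy fsp uvysz bkuxa bsf vuhwh ldkf zjvws hch mpqre bsgzr djl mqslq uvooc iqq jokeo
Hunk 3: at line 4 remove [bsf,vuhwh] add [tiw] -> 15 lines: oacy fsp uvysz bkuxa tiw ldkf zjvws hch mpqre bsgzr djl mqslq uvooc iqq jokeo
Hunk 4: at line 7 remove [mpqre,bsgzr] add [vcmh] -> 14 lines: oacy fsp uvysz bkuxa tiw ldkf zjvws hch vcmh djl mqslq uvooc iqq jokeo
Final line 6: ldkf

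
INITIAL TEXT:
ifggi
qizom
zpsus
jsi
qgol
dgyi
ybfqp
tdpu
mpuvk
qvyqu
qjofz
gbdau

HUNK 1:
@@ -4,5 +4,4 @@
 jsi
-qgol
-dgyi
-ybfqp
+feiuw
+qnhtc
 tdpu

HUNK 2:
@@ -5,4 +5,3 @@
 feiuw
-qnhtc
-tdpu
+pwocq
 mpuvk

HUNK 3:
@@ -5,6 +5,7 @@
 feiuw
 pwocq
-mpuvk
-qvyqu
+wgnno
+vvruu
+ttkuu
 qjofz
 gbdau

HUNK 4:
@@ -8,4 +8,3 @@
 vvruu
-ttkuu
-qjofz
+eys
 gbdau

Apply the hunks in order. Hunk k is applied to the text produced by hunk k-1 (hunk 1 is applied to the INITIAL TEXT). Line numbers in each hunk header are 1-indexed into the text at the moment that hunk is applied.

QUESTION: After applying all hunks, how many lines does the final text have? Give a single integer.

Hunk 1: at line 4 remove [qgol,dgyi,ybfqp] add [feiuw,qnhtc] -> 11 lines: ifggi qizom zpsus jsi feiuw qnhtc tdpu mpuvk qvyqu qjofz gbdau
Hunk 2: at line 5 remove [qnhtc,tdpu] add [pwocq] -> 10 lines: ifggi qizom zpsus jsi feiuw pwocq mpuvk qvyqu qjofz gbdau
Hunk 3: at line 5 remove [mpuvk,qvyqu] add [wgnno,vvruu,ttkuu] -> 11 lines: ifggi qizom zpsus jsi feiuw pwocq wgnno vvruu ttkuu qjofz gbdau
Hunk 4: at line 8 remove [ttkuu,qjofz] add [eys] -> 10 lines: ifggi qizom zpsus jsi feiuw pwocq wgnno vvruu eys gbdau
Final line count: 10

Answer: 10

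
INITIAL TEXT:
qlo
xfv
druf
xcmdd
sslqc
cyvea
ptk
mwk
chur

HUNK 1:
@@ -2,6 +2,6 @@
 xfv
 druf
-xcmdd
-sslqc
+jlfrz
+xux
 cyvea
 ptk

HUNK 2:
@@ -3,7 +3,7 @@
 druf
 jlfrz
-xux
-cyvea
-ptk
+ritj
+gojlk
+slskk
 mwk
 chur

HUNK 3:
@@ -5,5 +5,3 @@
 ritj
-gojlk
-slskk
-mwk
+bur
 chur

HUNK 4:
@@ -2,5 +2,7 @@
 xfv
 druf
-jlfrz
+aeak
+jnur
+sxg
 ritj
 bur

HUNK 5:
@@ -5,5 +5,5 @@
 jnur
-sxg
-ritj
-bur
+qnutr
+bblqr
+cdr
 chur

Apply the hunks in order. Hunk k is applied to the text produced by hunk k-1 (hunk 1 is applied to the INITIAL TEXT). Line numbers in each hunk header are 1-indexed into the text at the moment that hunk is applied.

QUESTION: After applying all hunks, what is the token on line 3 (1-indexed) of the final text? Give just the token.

Hunk 1: at line 2 remove [xcmdd,sslqc] add [jlfrz,xux] -> 9 lines: qlo xfv druf jlfrz xux cyvea ptk mwk chur
Hunk 2: at line 3 remove [xux,cyvea,ptk] add [ritj,gojlk,slskk] -> 9 lines: qlo xfv druf jlfrz ritj gojlk slskk mwk chur
Hunk 3: at line 5 remove [gojlk,slskk,mwk] add [bur] -> 7 lines: qlo xfv druf jlfrz ritj bur chur
Hunk 4: at line 2 remove [jlfrz] add [aeak,jnur,sxg] -> 9 lines: qlo xfv druf aeak jnur sxg ritj bur chur
Hunk 5: at line 5 remove [sxg,ritj,bur] add [qnutr,bblqr,cdr] -> 9 lines: qlo xfv druf aeak jnur qnutr bblqr cdr chur
Final line 3: druf

Answer: druf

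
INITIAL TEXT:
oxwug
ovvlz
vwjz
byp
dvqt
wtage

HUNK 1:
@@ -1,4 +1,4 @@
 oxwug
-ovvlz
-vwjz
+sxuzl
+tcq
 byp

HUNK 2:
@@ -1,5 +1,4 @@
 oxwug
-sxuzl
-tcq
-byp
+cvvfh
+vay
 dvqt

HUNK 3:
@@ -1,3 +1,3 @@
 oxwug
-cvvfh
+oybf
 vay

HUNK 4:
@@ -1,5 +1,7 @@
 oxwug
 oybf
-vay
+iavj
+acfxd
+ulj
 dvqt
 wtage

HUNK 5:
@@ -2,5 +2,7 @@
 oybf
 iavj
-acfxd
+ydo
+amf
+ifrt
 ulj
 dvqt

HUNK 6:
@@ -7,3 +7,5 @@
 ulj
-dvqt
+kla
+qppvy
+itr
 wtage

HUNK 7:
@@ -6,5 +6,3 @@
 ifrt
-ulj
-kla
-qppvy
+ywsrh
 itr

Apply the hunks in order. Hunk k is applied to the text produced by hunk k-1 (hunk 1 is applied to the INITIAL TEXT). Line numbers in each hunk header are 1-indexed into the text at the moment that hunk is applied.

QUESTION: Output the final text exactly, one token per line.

Hunk 1: at line 1 remove [ovvlz,vwjz] add [sxuzl,tcq] -> 6 lines: oxwug sxuzl tcq byp dvqt wtage
Hunk 2: at line 1 remove [sxuzl,tcq,byp] add [cvvfh,vay] -> 5 lines: oxwug cvvfh vay dvqt wtage
Hunk 3: at line 1 remove [cvvfh] add [oybf] -> 5 lines: oxwug oybf vay dvqt wtage
Hunk 4: at line 1 remove [vay] add [iavj,acfxd,ulj] -> 7 lines: oxwug oybf iavj acfxd ulj dvqt wtage
Hunk 5: at line 2 remove [acfxd] add [ydo,amf,ifrt] -> 9 lines: oxwug oybf iavj ydo amf ifrt ulj dvqt wtage
Hunk 6: at line 7 remove [dvqt] add [kla,qppvy,itr] -> 11 lines: oxwug oybf iavj ydo amf ifrt ulj kla qppvy itr wtage
Hunk 7: at line 6 remove [ulj,kla,qppvy] add [ywsrh] -> 9 lines: oxwug oybf iavj ydo amf ifrt ywsrh itr wtage

Answer: oxwug
oybf
iavj
ydo
amf
ifrt
ywsrh
itr
wtage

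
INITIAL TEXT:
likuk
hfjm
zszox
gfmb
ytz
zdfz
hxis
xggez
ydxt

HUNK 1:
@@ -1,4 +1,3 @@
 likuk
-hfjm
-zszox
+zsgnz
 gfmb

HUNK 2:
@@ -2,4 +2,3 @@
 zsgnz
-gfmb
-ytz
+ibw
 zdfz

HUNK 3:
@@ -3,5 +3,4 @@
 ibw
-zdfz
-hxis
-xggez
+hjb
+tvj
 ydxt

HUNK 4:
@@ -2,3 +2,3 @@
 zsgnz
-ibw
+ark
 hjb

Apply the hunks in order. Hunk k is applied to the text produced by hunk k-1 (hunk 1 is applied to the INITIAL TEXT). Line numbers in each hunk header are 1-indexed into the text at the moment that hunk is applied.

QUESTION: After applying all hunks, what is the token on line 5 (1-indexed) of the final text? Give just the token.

Hunk 1: at line 1 remove [hfjm,zszox] add [zsgnz] -> 8 lines: likuk zsgnz gfmb ytz zdfz hxis xggez ydxt
Hunk 2: at line 2 remove [gfmb,ytz] add [ibw] -> 7 lines: likuk zsgnz ibw zdfz hxis xggez ydxt
Hunk 3: at line 3 remove [zdfz,hxis,xggez] add [hjb,tvj] -> 6 lines: likuk zsgnz ibw hjb tvj ydxt
Hunk 4: at line 2 remove [ibw] add [ark] -> 6 lines: likuk zsgnz ark hjb tvj ydxt
Final line 5: tvj

Answer: tvj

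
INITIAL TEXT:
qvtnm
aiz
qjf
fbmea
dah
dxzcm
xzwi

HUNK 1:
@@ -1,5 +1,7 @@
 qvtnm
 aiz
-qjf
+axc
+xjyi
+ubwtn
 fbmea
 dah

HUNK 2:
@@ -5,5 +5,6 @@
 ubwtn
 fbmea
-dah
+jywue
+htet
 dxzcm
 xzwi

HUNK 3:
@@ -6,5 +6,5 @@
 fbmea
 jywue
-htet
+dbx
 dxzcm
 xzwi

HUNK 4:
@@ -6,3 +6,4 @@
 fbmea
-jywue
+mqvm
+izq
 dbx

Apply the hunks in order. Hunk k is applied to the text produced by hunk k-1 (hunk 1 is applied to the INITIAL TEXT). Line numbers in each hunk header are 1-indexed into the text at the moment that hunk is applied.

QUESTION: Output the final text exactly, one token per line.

Answer: qvtnm
aiz
axc
xjyi
ubwtn
fbmea
mqvm
izq
dbx
dxzcm
xzwi

Derivation:
Hunk 1: at line 1 remove [qjf] add [axc,xjyi,ubwtn] -> 9 lines: qvtnm aiz axc xjyi ubwtn fbmea dah dxzcm xzwi
Hunk 2: at line 5 remove [dah] add [jywue,htet] -> 10 lines: qvtnm aiz axc xjyi ubwtn fbmea jywue htet dxzcm xzwi
Hunk 3: at line 6 remove [htet] add [dbx] -> 10 lines: qvtnm aiz axc xjyi ubwtn fbmea jywue dbx dxzcm xzwi
Hunk 4: at line 6 remove [jywue] add [mqvm,izq] -> 11 lines: qvtnm aiz axc xjyi ubwtn fbmea mqvm izq dbx dxzcm xzwi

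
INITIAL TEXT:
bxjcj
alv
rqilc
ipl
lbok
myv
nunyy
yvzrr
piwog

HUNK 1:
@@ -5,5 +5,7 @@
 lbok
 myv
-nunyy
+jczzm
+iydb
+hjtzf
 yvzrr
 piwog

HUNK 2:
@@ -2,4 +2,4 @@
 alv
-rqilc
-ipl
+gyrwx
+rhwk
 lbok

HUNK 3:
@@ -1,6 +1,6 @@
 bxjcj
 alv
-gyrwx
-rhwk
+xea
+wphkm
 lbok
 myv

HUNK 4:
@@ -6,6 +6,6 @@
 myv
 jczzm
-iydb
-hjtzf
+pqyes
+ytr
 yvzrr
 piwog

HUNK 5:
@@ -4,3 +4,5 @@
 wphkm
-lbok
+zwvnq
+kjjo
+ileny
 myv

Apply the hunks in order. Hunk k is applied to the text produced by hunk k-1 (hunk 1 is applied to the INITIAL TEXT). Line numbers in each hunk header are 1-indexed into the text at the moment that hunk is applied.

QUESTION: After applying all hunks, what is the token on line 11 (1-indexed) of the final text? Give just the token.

Hunk 1: at line 5 remove [nunyy] add [jczzm,iydb,hjtzf] -> 11 lines: bxjcj alv rqilc ipl lbok myv jczzm iydb hjtzf yvzrr piwog
Hunk 2: at line 2 remove [rqilc,ipl] add [gyrwx,rhwk] -> 11 lines: bxjcj alv gyrwx rhwk lbok myv jczzm iydb hjtzf yvzrr piwog
Hunk 3: at line 1 remove [gyrwx,rhwk] add [xea,wphkm] -> 11 lines: bxjcj alv xea wphkm lbok myv jczzm iydb hjtzf yvzrr piwog
Hunk 4: at line 6 remove [iydb,hjtzf] add [pqyes,ytr] -> 11 lines: bxjcj alv xea wphkm lbok myv jczzm pqyes ytr yvzrr piwog
Hunk 5: at line 4 remove [lbok] add [zwvnq,kjjo,ileny] -> 13 lines: bxjcj alv xea wphkm zwvnq kjjo ileny myv jczzm pqyes ytr yvzrr piwog
Final line 11: ytr

Answer: ytr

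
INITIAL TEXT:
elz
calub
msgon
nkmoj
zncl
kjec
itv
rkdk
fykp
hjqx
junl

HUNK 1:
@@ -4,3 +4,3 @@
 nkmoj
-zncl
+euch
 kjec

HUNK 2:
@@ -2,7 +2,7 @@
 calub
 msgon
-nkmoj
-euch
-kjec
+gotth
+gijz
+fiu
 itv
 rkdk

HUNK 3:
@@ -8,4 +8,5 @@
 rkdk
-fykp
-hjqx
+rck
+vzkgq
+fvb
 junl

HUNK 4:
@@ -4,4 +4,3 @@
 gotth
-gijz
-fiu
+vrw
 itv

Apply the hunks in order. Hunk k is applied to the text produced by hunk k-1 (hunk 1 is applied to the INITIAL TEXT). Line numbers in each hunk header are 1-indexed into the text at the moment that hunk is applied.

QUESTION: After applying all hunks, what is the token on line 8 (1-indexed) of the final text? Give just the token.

Hunk 1: at line 4 remove [zncl] add [euch] -> 11 lines: elz calub msgon nkmoj euch kjec itv rkdk fykp hjqx junl
Hunk 2: at line 2 remove [nkmoj,euch,kjec] add [gotth,gijz,fiu] -> 11 lines: elz calub msgon gotth gijz fiu itv rkdk fykp hjqx junl
Hunk 3: at line 8 remove [fykp,hjqx] add [rck,vzkgq,fvb] -> 12 lines: elz calub msgon gotth gijz fiu itv rkdk rck vzkgq fvb junl
Hunk 4: at line 4 remove [gijz,fiu] add [vrw] -> 11 lines: elz calub msgon gotth vrw itv rkdk rck vzkgq fvb junl
Final line 8: rck

Answer: rck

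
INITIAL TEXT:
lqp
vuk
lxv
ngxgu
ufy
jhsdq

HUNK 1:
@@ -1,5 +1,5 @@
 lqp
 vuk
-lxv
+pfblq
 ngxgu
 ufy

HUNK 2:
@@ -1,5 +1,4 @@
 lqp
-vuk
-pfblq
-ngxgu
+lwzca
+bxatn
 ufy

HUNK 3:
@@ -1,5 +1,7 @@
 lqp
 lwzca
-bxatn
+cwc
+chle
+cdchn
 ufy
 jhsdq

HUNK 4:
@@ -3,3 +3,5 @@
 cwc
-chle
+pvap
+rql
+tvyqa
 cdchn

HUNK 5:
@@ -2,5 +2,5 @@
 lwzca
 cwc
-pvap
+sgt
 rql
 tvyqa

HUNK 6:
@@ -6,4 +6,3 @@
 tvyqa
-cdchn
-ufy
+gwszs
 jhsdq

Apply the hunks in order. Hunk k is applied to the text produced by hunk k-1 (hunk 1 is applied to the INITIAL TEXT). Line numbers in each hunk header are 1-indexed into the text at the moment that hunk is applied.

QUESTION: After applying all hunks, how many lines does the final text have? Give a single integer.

Answer: 8

Derivation:
Hunk 1: at line 1 remove [lxv] add [pfblq] -> 6 lines: lqp vuk pfblq ngxgu ufy jhsdq
Hunk 2: at line 1 remove [vuk,pfblq,ngxgu] add [lwzca,bxatn] -> 5 lines: lqp lwzca bxatn ufy jhsdq
Hunk 3: at line 1 remove [bxatn] add [cwc,chle,cdchn] -> 7 lines: lqp lwzca cwc chle cdchn ufy jhsdq
Hunk 4: at line 3 remove [chle] add [pvap,rql,tvyqa] -> 9 lines: lqp lwzca cwc pvap rql tvyqa cdchn ufy jhsdq
Hunk 5: at line 2 remove [pvap] add [sgt] -> 9 lines: lqp lwzca cwc sgt rql tvyqa cdchn ufy jhsdq
Hunk 6: at line 6 remove [cdchn,ufy] add [gwszs] -> 8 lines: lqp lwzca cwc sgt rql tvyqa gwszs jhsdq
Final line count: 8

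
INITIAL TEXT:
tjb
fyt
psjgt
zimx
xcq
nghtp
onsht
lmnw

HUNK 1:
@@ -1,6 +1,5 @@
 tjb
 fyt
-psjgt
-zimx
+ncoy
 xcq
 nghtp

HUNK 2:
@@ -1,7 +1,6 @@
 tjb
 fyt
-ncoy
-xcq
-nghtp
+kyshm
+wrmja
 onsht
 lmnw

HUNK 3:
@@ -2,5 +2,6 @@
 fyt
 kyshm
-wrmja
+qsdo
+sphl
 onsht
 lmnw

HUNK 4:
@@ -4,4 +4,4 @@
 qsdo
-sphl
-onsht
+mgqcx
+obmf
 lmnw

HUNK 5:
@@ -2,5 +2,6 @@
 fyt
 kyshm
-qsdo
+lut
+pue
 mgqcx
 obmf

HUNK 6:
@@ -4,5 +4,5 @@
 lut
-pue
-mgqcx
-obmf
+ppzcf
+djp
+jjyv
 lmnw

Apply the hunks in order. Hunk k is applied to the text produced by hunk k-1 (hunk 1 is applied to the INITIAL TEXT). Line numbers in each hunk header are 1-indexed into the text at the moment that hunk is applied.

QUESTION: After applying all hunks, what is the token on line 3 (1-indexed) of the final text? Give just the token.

Hunk 1: at line 1 remove [psjgt,zimx] add [ncoy] -> 7 lines: tjb fyt ncoy xcq nghtp onsht lmnw
Hunk 2: at line 1 remove [ncoy,xcq,nghtp] add [kyshm,wrmja] -> 6 lines: tjb fyt kyshm wrmja onsht lmnw
Hunk 3: at line 2 remove [wrmja] add [qsdo,sphl] -> 7 lines: tjb fyt kyshm qsdo sphl onsht lmnw
Hunk 4: at line 4 remove [sphl,onsht] add [mgqcx,obmf] -> 7 lines: tjb fyt kyshm qsdo mgqcx obmf lmnw
Hunk 5: at line 2 remove [qsdo] add [lut,pue] -> 8 lines: tjb fyt kyshm lut pue mgqcx obmf lmnw
Hunk 6: at line 4 remove [pue,mgqcx,obmf] add [ppzcf,djp,jjyv] -> 8 lines: tjb fyt kyshm lut ppzcf djp jjyv lmnw
Final line 3: kyshm

Answer: kyshm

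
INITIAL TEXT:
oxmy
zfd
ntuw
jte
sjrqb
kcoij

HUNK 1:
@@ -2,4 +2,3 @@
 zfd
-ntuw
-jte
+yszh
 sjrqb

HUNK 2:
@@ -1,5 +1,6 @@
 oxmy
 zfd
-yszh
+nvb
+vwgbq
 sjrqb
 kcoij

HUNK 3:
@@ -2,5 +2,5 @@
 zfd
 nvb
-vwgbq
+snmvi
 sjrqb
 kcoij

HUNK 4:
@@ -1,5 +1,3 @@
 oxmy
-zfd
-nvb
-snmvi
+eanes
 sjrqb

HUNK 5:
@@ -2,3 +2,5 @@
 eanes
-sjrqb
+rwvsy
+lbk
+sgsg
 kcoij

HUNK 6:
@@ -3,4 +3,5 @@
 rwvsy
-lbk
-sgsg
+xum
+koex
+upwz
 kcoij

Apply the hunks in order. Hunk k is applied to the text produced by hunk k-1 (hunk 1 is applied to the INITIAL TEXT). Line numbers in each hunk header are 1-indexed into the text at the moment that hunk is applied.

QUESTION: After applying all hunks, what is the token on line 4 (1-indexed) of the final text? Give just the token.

Answer: xum

Derivation:
Hunk 1: at line 2 remove [ntuw,jte] add [yszh] -> 5 lines: oxmy zfd yszh sjrqb kcoij
Hunk 2: at line 1 remove [yszh] add [nvb,vwgbq] -> 6 lines: oxmy zfd nvb vwgbq sjrqb kcoij
Hunk 3: at line 2 remove [vwgbq] add [snmvi] -> 6 lines: oxmy zfd nvb snmvi sjrqb kcoij
Hunk 4: at line 1 remove [zfd,nvb,snmvi] add [eanes] -> 4 lines: oxmy eanes sjrqb kcoij
Hunk 5: at line 2 remove [sjrqb] add [rwvsy,lbk,sgsg] -> 6 lines: oxmy eanes rwvsy lbk sgsg kcoij
Hunk 6: at line 3 remove [lbk,sgsg] add [xum,koex,upwz] -> 7 lines: oxmy eanes rwvsy xum koex upwz kcoij
Final line 4: xum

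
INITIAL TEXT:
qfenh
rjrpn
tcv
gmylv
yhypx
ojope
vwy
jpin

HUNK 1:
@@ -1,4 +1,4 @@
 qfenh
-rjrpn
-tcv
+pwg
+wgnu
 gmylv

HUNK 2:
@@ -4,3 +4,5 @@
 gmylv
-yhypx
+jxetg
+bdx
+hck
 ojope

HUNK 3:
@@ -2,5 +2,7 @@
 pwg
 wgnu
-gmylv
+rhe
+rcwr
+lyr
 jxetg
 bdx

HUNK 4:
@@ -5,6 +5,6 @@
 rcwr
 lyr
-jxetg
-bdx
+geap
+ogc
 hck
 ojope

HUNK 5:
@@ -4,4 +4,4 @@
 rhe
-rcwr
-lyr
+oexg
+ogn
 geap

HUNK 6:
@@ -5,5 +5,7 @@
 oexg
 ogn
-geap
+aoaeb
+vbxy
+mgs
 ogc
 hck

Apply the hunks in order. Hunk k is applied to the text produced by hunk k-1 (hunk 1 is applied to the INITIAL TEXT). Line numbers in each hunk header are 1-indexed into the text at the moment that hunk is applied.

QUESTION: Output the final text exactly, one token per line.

Answer: qfenh
pwg
wgnu
rhe
oexg
ogn
aoaeb
vbxy
mgs
ogc
hck
ojope
vwy
jpin

Derivation:
Hunk 1: at line 1 remove [rjrpn,tcv] add [pwg,wgnu] -> 8 lines: qfenh pwg wgnu gmylv yhypx ojope vwy jpin
Hunk 2: at line 4 remove [yhypx] add [jxetg,bdx,hck] -> 10 lines: qfenh pwg wgnu gmylv jxetg bdx hck ojope vwy jpin
Hunk 3: at line 2 remove [gmylv] add [rhe,rcwr,lyr] -> 12 lines: qfenh pwg wgnu rhe rcwr lyr jxetg bdx hck ojope vwy jpin
Hunk 4: at line 5 remove [jxetg,bdx] add [geap,ogc] -> 12 lines: qfenh pwg wgnu rhe rcwr lyr geap ogc hck ojope vwy jpin
Hunk 5: at line 4 remove [rcwr,lyr] add [oexg,ogn] -> 12 lines: qfenh pwg wgnu rhe oexg ogn geap ogc hck ojope vwy jpin
Hunk 6: at line 5 remove [geap] add [aoaeb,vbxy,mgs] -> 14 lines: qfenh pwg wgnu rhe oexg ogn aoaeb vbxy mgs ogc hck ojope vwy jpin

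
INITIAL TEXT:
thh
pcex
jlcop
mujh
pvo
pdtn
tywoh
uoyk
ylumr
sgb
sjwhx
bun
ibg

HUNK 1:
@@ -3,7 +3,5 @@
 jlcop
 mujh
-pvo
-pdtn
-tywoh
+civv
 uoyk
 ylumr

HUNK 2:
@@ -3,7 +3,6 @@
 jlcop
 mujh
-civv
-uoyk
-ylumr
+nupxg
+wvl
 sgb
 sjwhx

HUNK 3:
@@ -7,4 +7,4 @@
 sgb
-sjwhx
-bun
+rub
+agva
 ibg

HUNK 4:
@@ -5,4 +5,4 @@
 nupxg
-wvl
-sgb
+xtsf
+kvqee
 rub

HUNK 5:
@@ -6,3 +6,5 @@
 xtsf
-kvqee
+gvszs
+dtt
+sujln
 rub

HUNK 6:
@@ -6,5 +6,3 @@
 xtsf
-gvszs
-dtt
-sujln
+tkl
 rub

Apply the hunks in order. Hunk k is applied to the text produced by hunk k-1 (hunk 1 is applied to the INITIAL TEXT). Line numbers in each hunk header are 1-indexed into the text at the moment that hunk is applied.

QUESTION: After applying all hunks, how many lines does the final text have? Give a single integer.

Hunk 1: at line 3 remove [pvo,pdtn,tywoh] add [civv] -> 11 lines: thh pcex jlcop mujh civv uoyk ylumr sgb sjwhx bun ibg
Hunk 2: at line 3 remove [civv,uoyk,ylumr] add [nupxg,wvl] -> 10 lines: thh pcex jlcop mujh nupxg wvl sgb sjwhx bun ibg
Hunk 3: at line 7 remove [sjwhx,bun] add [rub,agva] -> 10 lines: thh pcex jlcop mujh nupxg wvl sgb rub agva ibg
Hunk 4: at line 5 remove [wvl,sgb] add [xtsf,kvqee] -> 10 lines: thh pcex jlcop mujh nupxg xtsf kvqee rub agva ibg
Hunk 5: at line 6 remove [kvqee] add [gvszs,dtt,sujln] -> 12 lines: thh pcex jlcop mujh nupxg xtsf gvszs dtt sujln rub agva ibg
Hunk 6: at line 6 remove [gvszs,dtt,sujln] add [tkl] -> 10 lines: thh pcex jlcop mujh nupxg xtsf tkl rub agva ibg
Final line count: 10

Answer: 10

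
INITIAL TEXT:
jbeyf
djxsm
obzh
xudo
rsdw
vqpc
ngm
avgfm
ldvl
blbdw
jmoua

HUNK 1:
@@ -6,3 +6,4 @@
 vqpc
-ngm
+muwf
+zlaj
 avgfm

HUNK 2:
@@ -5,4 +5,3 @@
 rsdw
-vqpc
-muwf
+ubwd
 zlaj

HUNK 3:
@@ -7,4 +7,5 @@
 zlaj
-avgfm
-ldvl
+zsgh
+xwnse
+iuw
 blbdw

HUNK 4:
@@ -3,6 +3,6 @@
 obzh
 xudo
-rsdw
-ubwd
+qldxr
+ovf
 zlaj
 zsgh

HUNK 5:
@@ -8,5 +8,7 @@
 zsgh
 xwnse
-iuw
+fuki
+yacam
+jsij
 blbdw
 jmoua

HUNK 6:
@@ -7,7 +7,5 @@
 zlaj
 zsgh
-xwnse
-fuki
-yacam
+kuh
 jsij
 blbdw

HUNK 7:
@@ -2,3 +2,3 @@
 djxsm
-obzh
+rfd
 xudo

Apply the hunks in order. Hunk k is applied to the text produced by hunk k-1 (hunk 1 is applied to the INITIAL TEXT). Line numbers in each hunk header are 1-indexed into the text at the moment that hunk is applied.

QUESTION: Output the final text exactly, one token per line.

Answer: jbeyf
djxsm
rfd
xudo
qldxr
ovf
zlaj
zsgh
kuh
jsij
blbdw
jmoua

Derivation:
Hunk 1: at line 6 remove [ngm] add [muwf,zlaj] -> 12 lines: jbeyf djxsm obzh xudo rsdw vqpc muwf zlaj avgfm ldvl blbdw jmoua
Hunk 2: at line 5 remove [vqpc,muwf] add [ubwd] -> 11 lines: jbeyf djxsm obzh xudo rsdw ubwd zlaj avgfm ldvl blbdw jmoua
Hunk 3: at line 7 remove [avgfm,ldvl] add [zsgh,xwnse,iuw] -> 12 lines: jbeyf djxsm obzh xudo rsdw ubwd zlaj zsgh xwnse iuw blbdw jmoua
Hunk 4: at line 3 remove [rsdw,ubwd] add [qldxr,ovf] -> 12 lines: jbeyf djxsm obzh xudo qldxr ovf zlaj zsgh xwnse iuw blbdw jmoua
Hunk 5: at line 8 remove [iuw] add [fuki,yacam,jsij] -> 14 lines: jbeyf djxsm obzh xudo qldxr ovf zlaj zsgh xwnse fuki yacam jsij blbdw jmoua
Hunk 6: at line 7 remove [xwnse,fuki,yacam] add [kuh] -> 12 lines: jbeyf djxsm obzh xudo qldxr ovf zlaj zsgh kuh jsij blbdw jmoua
Hunk 7: at line 2 remove [obzh] add [rfd] -> 12 lines: jbeyf djxsm rfd xudo qldxr ovf zlaj zsgh kuh jsij blbdw jmoua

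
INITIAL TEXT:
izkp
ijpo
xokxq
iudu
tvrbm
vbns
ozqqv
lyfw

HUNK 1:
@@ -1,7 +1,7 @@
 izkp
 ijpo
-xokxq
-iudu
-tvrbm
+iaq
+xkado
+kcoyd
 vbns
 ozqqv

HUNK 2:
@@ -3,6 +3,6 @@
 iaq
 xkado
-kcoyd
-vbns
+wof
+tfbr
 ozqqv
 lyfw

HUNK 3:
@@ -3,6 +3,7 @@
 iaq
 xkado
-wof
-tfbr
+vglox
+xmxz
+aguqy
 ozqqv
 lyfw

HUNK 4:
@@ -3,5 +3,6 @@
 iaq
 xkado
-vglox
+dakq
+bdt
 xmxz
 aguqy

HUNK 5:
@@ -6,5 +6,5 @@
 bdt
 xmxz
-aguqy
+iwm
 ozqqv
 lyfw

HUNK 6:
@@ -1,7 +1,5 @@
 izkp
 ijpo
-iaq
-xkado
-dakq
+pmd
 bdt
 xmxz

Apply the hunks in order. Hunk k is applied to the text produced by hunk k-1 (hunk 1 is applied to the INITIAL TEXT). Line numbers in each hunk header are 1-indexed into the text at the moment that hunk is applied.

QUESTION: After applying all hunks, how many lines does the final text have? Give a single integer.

Answer: 8

Derivation:
Hunk 1: at line 1 remove [xokxq,iudu,tvrbm] add [iaq,xkado,kcoyd] -> 8 lines: izkp ijpo iaq xkado kcoyd vbns ozqqv lyfw
Hunk 2: at line 3 remove [kcoyd,vbns] add [wof,tfbr] -> 8 lines: izkp ijpo iaq xkado wof tfbr ozqqv lyfw
Hunk 3: at line 3 remove [wof,tfbr] add [vglox,xmxz,aguqy] -> 9 lines: izkp ijpo iaq xkado vglox xmxz aguqy ozqqv lyfw
Hunk 4: at line 3 remove [vglox] add [dakq,bdt] -> 10 lines: izkp ijpo iaq xkado dakq bdt xmxz aguqy ozqqv lyfw
Hunk 5: at line 6 remove [aguqy] add [iwm] -> 10 lines: izkp ijpo iaq xkado dakq bdt xmxz iwm ozqqv lyfw
Hunk 6: at line 1 remove [iaq,xkado,dakq] add [pmd] -> 8 lines: izkp ijpo pmd bdt xmxz iwm ozqqv lyfw
Final line count: 8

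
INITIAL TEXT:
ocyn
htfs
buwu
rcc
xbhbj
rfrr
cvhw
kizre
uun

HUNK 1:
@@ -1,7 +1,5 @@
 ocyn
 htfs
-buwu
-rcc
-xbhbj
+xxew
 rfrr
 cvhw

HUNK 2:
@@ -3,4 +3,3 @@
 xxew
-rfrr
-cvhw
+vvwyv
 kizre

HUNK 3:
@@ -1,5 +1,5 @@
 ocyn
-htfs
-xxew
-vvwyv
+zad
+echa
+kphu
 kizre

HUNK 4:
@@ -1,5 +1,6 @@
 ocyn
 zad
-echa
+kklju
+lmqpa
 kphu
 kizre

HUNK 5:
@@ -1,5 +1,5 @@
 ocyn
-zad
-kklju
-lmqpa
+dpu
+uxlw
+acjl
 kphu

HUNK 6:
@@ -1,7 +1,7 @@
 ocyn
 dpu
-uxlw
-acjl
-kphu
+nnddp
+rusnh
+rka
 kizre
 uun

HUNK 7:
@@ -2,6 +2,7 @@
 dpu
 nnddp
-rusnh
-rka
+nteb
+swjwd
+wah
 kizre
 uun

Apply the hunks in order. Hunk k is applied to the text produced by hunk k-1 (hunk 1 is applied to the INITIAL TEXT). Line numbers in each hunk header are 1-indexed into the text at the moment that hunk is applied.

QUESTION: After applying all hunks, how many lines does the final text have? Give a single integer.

Answer: 8

Derivation:
Hunk 1: at line 1 remove [buwu,rcc,xbhbj] add [xxew] -> 7 lines: ocyn htfs xxew rfrr cvhw kizre uun
Hunk 2: at line 3 remove [rfrr,cvhw] add [vvwyv] -> 6 lines: ocyn htfs xxew vvwyv kizre uun
Hunk 3: at line 1 remove [htfs,xxew,vvwyv] add [zad,echa,kphu] -> 6 lines: ocyn zad echa kphu kizre uun
Hunk 4: at line 1 remove [echa] add [kklju,lmqpa] -> 7 lines: ocyn zad kklju lmqpa kphu kizre uun
Hunk 5: at line 1 remove [zad,kklju,lmqpa] add [dpu,uxlw,acjl] -> 7 lines: ocyn dpu uxlw acjl kphu kizre uun
Hunk 6: at line 1 remove [uxlw,acjl,kphu] add [nnddp,rusnh,rka] -> 7 lines: ocyn dpu nnddp rusnh rka kizre uun
Hunk 7: at line 2 remove [rusnh,rka] add [nteb,swjwd,wah] -> 8 lines: ocyn dpu nnddp nteb swjwd wah kizre uun
Final line count: 8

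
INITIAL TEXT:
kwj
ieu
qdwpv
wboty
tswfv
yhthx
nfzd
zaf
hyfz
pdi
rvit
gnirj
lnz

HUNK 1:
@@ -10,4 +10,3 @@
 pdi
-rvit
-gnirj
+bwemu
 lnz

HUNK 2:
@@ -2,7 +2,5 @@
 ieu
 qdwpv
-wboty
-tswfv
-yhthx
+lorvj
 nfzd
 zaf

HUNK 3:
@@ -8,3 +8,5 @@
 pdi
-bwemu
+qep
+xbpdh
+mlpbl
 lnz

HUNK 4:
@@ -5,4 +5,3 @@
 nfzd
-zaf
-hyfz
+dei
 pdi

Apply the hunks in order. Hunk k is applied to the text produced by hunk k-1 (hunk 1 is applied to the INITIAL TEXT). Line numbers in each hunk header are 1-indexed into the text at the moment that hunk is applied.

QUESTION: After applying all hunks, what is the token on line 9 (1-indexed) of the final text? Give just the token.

Hunk 1: at line 10 remove [rvit,gnirj] add [bwemu] -> 12 lines: kwj ieu qdwpv wboty tswfv yhthx nfzd zaf hyfz pdi bwemu lnz
Hunk 2: at line 2 remove [wboty,tswfv,yhthx] add [lorvj] -> 10 lines: kwj ieu qdwpv lorvj nfzd zaf hyfz pdi bwemu lnz
Hunk 3: at line 8 remove [bwemu] add [qep,xbpdh,mlpbl] -> 12 lines: kwj ieu qdwpv lorvj nfzd zaf hyfz pdi qep xbpdh mlpbl lnz
Hunk 4: at line 5 remove [zaf,hyfz] add [dei] -> 11 lines: kwj ieu qdwpv lorvj nfzd dei pdi qep xbpdh mlpbl lnz
Final line 9: xbpdh

Answer: xbpdh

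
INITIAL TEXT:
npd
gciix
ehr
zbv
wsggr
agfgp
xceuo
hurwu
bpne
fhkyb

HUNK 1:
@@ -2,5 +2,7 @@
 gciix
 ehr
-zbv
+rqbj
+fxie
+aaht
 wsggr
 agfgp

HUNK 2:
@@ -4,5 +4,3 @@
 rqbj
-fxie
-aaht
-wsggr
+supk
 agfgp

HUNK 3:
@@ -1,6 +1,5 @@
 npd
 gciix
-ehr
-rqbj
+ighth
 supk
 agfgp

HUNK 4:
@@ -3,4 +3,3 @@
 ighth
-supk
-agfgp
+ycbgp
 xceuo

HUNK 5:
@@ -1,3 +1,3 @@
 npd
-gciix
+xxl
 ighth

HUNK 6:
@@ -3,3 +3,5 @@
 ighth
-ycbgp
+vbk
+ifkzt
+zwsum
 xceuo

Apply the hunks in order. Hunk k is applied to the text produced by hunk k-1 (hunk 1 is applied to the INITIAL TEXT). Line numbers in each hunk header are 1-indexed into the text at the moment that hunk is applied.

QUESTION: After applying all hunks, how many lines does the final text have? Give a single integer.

Answer: 10

Derivation:
Hunk 1: at line 2 remove [zbv] add [rqbj,fxie,aaht] -> 12 lines: npd gciix ehr rqbj fxie aaht wsggr agfgp xceuo hurwu bpne fhkyb
Hunk 2: at line 4 remove [fxie,aaht,wsggr] add [supk] -> 10 lines: npd gciix ehr rqbj supk agfgp xceuo hurwu bpne fhkyb
Hunk 3: at line 1 remove [ehr,rqbj] add [ighth] -> 9 lines: npd gciix ighth supk agfgp xceuo hurwu bpne fhkyb
Hunk 4: at line 3 remove [supk,agfgp] add [ycbgp] -> 8 lines: npd gciix ighth ycbgp xceuo hurwu bpne fhkyb
Hunk 5: at line 1 remove [gciix] add [xxl] -> 8 lines: npd xxl ighth ycbgp xceuo hurwu bpne fhkyb
Hunk 6: at line 3 remove [ycbgp] add [vbk,ifkzt,zwsum] -> 10 lines: npd xxl ighth vbk ifkzt zwsum xceuo hurwu bpne fhkyb
Final line count: 10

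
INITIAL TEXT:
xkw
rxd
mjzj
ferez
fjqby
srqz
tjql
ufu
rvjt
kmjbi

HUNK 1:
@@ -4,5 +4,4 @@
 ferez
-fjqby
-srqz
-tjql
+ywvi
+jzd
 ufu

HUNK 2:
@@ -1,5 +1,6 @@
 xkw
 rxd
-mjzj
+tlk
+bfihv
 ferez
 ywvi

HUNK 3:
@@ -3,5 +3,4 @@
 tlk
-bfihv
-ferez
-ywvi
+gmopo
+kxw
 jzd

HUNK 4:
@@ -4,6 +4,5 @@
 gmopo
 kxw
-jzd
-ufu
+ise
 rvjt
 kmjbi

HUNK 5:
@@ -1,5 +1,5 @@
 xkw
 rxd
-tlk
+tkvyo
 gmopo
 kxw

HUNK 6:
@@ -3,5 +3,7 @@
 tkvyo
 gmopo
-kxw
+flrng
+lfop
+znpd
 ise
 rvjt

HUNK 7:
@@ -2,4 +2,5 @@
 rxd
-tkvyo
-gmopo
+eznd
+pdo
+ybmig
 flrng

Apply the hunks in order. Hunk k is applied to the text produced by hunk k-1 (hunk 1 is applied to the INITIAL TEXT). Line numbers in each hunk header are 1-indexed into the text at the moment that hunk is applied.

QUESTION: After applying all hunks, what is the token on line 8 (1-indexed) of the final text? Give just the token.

Answer: znpd

Derivation:
Hunk 1: at line 4 remove [fjqby,srqz,tjql] add [ywvi,jzd] -> 9 lines: xkw rxd mjzj ferez ywvi jzd ufu rvjt kmjbi
Hunk 2: at line 1 remove [mjzj] add [tlk,bfihv] -> 10 lines: xkw rxd tlk bfihv ferez ywvi jzd ufu rvjt kmjbi
Hunk 3: at line 3 remove [bfihv,ferez,ywvi] add [gmopo,kxw] -> 9 lines: xkw rxd tlk gmopo kxw jzd ufu rvjt kmjbi
Hunk 4: at line 4 remove [jzd,ufu] add [ise] -> 8 lines: xkw rxd tlk gmopo kxw ise rvjt kmjbi
Hunk 5: at line 1 remove [tlk] add [tkvyo] -> 8 lines: xkw rxd tkvyo gmopo kxw ise rvjt kmjbi
Hunk 6: at line 3 remove [kxw] add [flrng,lfop,znpd] -> 10 lines: xkw rxd tkvyo gmopo flrng lfop znpd ise rvjt kmjbi
Hunk 7: at line 2 remove [tkvyo,gmopo] add [eznd,pdo,ybmig] -> 11 lines: xkw rxd eznd pdo ybmig flrng lfop znpd ise rvjt kmjbi
Final line 8: znpd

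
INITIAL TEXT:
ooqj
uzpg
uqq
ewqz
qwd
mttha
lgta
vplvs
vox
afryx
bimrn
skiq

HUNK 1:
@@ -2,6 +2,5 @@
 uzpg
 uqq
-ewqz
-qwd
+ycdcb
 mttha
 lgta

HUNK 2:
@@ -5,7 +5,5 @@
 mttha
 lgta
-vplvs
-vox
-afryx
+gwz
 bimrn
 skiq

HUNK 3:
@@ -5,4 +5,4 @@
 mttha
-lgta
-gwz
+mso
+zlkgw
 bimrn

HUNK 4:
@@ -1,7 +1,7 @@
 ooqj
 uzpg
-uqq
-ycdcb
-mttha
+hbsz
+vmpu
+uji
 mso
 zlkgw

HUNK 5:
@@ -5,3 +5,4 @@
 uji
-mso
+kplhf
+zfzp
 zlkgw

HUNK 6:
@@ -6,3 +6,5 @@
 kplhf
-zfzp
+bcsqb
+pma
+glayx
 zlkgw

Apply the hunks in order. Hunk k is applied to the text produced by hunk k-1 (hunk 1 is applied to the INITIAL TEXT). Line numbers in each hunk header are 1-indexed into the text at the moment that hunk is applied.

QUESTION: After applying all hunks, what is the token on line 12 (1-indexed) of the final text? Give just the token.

Hunk 1: at line 2 remove [ewqz,qwd] add [ycdcb] -> 11 lines: ooqj uzpg uqq ycdcb mttha lgta vplvs vox afryx bimrn skiq
Hunk 2: at line 5 remove [vplvs,vox,afryx] add [gwz] -> 9 lines: ooqj uzpg uqq ycdcb mttha lgta gwz bimrn skiq
Hunk 3: at line 5 remove [lgta,gwz] add [mso,zlkgw] -> 9 lines: ooqj uzpg uqq ycdcb mttha mso zlkgw bimrn skiq
Hunk 4: at line 1 remove [uqq,ycdcb,mttha] add [hbsz,vmpu,uji] -> 9 lines: ooqj uzpg hbsz vmpu uji mso zlkgw bimrn skiq
Hunk 5: at line 5 remove [mso] add [kplhf,zfzp] -> 10 lines: ooqj uzpg hbsz vmpu uji kplhf zfzp zlkgw bimrn skiq
Hunk 6: at line 6 remove [zfzp] add [bcsqb,pma,glayx] -> 12 lines: ooqj uzpg hbsz vmpu uji kplhf bcsqb pma glayx zlkgw bimrn skiq
Final line 12: skiq

Answer: skiq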